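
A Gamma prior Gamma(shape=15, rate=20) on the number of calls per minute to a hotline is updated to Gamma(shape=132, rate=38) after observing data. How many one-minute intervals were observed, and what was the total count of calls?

n = 18 one-minute intervals with total 117 calls

Gamma–Poisson conjugacy: posterior shape = α + Σxᵢ, posterior rate = β + n.
Matching: Σxᵢ = 132 − 15 = 117 and n = 38 − 20 = 18.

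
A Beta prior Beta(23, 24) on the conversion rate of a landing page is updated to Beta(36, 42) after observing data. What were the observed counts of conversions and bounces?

13 conversions and 18 bounces

A Beta(a, b) prior with s successes and f failures in binomial data gives a Beta(a+s, b+f) posterior.
Match parameters: s=36−23=13, f=42−24=18.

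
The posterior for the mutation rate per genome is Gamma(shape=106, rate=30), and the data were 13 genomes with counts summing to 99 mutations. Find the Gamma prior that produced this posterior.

Gamma–Poisson conjugacy: posterior shape = α + Σxᵢ, posterior rate = β + n.
So α = 106 − 99 = 7 and β = 30 − 13 = 17.

Gamma(shape=7, rate=17)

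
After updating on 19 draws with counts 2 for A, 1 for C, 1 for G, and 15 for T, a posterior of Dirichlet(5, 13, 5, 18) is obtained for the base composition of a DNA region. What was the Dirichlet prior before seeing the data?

Dirichlet(3, 12, 4, 3)

For a Dirichlet(α) prior with multinomial counts c, the posterior is Dirichlet(α + c) componentwise.
Subtract each count from the matching posterior parameter: 5−2=3, 13−1=12, 5−1=4, 18−15=3.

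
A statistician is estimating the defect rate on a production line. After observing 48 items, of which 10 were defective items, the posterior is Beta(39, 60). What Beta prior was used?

A Beta(a, b) prior with s successes and f failures in binomial data gives a Beta(a+s, b+f) posterior.
Subtract the data counts: 39−10=29, 60−38=22.

Beta(29, 22)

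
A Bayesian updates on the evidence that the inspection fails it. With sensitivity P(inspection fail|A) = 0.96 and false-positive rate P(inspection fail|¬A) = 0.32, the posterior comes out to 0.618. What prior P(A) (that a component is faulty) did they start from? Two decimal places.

P(A) = 0.35

Bayes' rule in odds form gives O(A|E) = O(A)·[P(E|A)/P(E|¬A)], hence O(A) = O(A|E)/LR.
Posterior odds = 0.618/(1−0.618) = 1.6178. LR = 0.96/0.32 = 3.0000.
Prior odds = 1.6178/3.0000 = 0.5393, so P(A) = 0.5393/(1+0.5393) ≈ 0.35.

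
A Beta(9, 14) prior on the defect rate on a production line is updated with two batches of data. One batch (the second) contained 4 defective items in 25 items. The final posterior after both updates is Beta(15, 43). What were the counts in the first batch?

2 defective items and 8 good items

Because Beta–binomial updating is additive in the counts, the combined data contributed (α_post−α_prior, β_post−β_prior) successes and failures.
Total across both batches: 15−9=6 defective items, 43−14=29 good items.
Subtract the second batch: 6−4=2 defective items and 29−21=8 good items.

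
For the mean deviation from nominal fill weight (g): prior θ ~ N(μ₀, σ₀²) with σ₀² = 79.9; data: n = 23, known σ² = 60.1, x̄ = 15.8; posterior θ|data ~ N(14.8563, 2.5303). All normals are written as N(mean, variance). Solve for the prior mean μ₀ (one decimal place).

μ₀ = -14.0

With known observation variance, the Normal–Normal posterior has precision τ_n = τ₀ + n/σ² and mean μ_n = (τ₀μ₀ + (n/σ²)x̄)/τ_n.
Here τ₀ = 1/79.9 = 0.012516 and τ_data = 23/60.1 = 0.382696, so τ_n = 0.395212.
Rearranging for μ₀: μ₀ = (μ_n·τ_n − τ_data·x̄)/τ₀ = (14.8563·0.395212 − 0.382696·15.8) / 0.012516 = -0.175209/0.012516 ≈ -14.0.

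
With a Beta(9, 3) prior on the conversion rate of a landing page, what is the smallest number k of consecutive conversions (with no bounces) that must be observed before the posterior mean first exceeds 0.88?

After k conversions and 0 bounces the posterior is Beta(9+k, 3), with mean (9+k)/(9+3+k).
Set (9+k)/(12+k) > 0.88 and solve: k > (0.88·12 − 9)/(1 − 0.88) = 13.000.
The smallest integer exceeding 13.000 is 14.

k = 14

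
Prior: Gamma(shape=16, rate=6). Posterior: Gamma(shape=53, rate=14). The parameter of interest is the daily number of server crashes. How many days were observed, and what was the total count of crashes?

Gamma–Poisson conjugacy: posterior shape = α + Σxᵢ, posterior rate = β + n.
Matching: Σxᵢ = 53 − 16 = 37 and n = 14 − 6 = 8.

n = 8 days with total 37 crashes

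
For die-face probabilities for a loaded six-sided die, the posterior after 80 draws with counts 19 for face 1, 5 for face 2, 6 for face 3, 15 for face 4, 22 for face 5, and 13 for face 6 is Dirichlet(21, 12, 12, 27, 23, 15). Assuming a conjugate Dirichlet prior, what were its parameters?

Dirichlet(2, 7, 6, 12, 1, 2)

For a Dirichlet(α) prior with multinomial counts c, the posterior is Dirichlet(α + c) componentwise.
Subtract each count from the matching posterior parameter: 21−19=2, 12−5=7, 12−6=6, 27−15=12, 23−22=1, 15−13=2.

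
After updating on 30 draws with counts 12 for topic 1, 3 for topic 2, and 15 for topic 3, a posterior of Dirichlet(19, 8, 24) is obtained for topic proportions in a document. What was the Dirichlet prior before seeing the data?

Dirichlet(7, 5, 9)

For a Dirichlet(α) prior with multinomial counts c, the posterior is Dirichlet(α + c) componentwise.
Subtract each count from the matching posterior parameter: 19−12=7, 8−3=5, 24−15=9.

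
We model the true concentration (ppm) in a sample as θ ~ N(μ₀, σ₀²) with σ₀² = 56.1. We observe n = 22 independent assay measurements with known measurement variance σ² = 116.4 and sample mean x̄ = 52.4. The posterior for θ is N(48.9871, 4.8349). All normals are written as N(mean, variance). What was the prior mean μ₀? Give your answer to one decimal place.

μ₀ = 12.8

The posterior mean is a precision-weighted average: μ_n = (τ₀μ₀ + τ_data·x̄)/(τ₀+τ_data), with τ₀=1/σ₀² and τ_data=n/σ².
Here τ₀ = 1/56.1 = 0.017825 and τ_data = 22/116.4 = 0.189003, so τ_n = 0.206828.
Rearranging for μ₀: μ₀ = (μ_n·τ_n − τ_data·x̄)/τ₀ = (48.9871·0.206828 − 0.189003·52.4) / 0.017825 = 0.228147/0.017825 ≈ 12.8.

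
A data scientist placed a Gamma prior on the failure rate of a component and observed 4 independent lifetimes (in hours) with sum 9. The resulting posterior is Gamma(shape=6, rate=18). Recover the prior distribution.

Gamma(shape=2, rate=9)

For an exponential likelihood with a Gamma(α, β) prior on the rate, n observations with total T give posterior Gamma(α+n, β+T).
So α = 6 − 4 = 2 and β = 18 − 9 = 9.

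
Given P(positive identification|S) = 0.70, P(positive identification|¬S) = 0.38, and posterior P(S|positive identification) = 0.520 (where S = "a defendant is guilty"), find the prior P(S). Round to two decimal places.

P(S) = 0.37

In odds form, posterior odds = prior odds × likelihood ratio, so prior odds = posterior odds ÷ LR.
Posterior odds = 0.520/(1−0.520) = 1.0833. LR = 0.70/0.38 = 1.8421.
Prior odds = 1.0833/1.8421 = 0.5881, so P(S) = 0.5881/(1+0.5881) ≈ 0.37.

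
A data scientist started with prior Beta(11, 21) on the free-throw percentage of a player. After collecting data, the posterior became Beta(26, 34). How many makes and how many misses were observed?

15 makes and 13 misses

A Beta(a, b) prior with s successes and f failures in binomial data gives a Beta(a+s, b+f) posterior.
Match parameters: s=26−11=15, f=34−21=13.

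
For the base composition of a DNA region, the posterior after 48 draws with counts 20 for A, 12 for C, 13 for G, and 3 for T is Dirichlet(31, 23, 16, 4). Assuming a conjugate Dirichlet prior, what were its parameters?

For a Dirichlet(α) prior with multinomial counts c, the posterior is Dirichlet(α + c) componentwise.
Subtract each count from the matching posterior parameter: 31−20=11, 23−12=11, 16−13=3, 4−3=1.

Dirichlet(11, 11, 3, 1)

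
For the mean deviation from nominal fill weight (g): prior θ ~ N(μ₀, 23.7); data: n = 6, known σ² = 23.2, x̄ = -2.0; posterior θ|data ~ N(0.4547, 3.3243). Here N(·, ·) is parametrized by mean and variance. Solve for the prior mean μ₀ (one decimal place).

The posterior mean is a precision-weighted average: μ_n = (τ₀μ₀ + τ_data·x̄)/(τ₀+τ_data), with τ₀=1/σ₀² and τ_data=n/σ².
Here τ₀ = 1/23.7 = 0.042194 and τ_data = 6/23.2 = 0.258621, so τ_n = 0.300815.
Rearranging for μ₀: μ₀ = (μ_n·τ_n − τ_data·x̄)/τ₀ = (0.4547·0.300815 − 0.258621·-2.0) / 0.042194 = 0.654023/0.042194 ≈ 15.5.

μ₀ = 15.5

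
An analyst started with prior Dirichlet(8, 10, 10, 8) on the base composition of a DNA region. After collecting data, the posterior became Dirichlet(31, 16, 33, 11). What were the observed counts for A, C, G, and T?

counts (23, 6, 23, 3)

For a Dirichlet(α) prior with multinomial counts c, the posterior is Dirichlet(α + c) componentwise.
Counts are posterior − prior componentwise: 31−8=23, 16−10=6, 33−10=23, 11−8=3.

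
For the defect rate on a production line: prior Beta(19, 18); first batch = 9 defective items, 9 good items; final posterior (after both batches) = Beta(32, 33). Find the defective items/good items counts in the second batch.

4 defective items and 6 good items

Because Beta–binomial updating is additive in the counts, the combined data contributed (α_post−α_prior, β_post−β_prior) successes and failures.
Total across both batches: 32−19=13 defective items, 33−18=15 good items.
Subtract the first batch: 13−9=4 defective items and 15−9=6 good items.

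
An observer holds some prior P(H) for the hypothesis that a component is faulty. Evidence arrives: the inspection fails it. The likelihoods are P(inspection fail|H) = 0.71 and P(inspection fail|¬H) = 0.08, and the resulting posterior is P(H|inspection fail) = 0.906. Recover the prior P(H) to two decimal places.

In odds form, posterior odds = prior odds × likelihood ratio, so prior odds = posterior odds ÷ LR.
Posterior odds = 0.906/(1−0.906) = 9.6383. LR = 0.71/0.08 = 8.8750.
Prior odds = 9.6383/8.8750 = 1.0860, so P(H) = 1.0860/(1+1.0860) ≈ 0.52.

P(H) = 0.52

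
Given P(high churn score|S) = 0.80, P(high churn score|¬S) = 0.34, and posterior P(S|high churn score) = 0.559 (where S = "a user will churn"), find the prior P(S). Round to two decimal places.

P(S) = 0.35

Bayes' rule in odds form gives O(S|E) = O(S)·[P(E|S)/P(E|¬S)], hence O(S) = O(S|E)/LR.
Posterior odds = 0.559/(1−0.559) = 1.2676. LR = 0.80/0.34 = 2.3529.
Prior odds = 1.2676/2.3529 = 0.5387, so P(S) = 0.5387/(1+0.5387) ≈ 0.35.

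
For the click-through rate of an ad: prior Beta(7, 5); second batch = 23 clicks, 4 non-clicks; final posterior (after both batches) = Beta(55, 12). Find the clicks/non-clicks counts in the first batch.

25 clicks and 3 non-clicks

Sequential conjugate updates are equivalent to a single update on the pooled data, so total successes = posterior α − prior α and total failures = posterior β − prior β.
Total across both batches: 55−7=48 clicks, 12−5=7 non-clicks.
Subtract the second batch: 48−23=25 clicks and 7−4=3 non-clicks.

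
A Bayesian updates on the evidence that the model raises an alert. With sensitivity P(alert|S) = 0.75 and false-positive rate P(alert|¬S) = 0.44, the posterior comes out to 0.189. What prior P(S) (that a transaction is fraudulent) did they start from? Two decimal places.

In odds form, posterior odds = prior odds × likelihood ratio, so prior odds = posterior odds ÷ LR.
Posterior odds = 0.189/(1−0.189) = 0.2330. LR = 0.75/0.44 = 1.7045.
Prior odds = 0.2330/1.7045 = 0.1367, so P(S) = 0.1367/(1+0.1367) ≈ 0.12.

P(S) = 0.12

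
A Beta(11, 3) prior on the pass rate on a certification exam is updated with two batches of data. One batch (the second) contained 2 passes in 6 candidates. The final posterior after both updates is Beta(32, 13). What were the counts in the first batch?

Because Beta–binomial updating is additive in the counts, the combined data contributed (α_post−α_prior, β_post−β_prior) successes and failures.
Total across both batches: 32−11=21 passes, 13−3=10 failures.
Subtract the second batch: 21−2=19 passes and 10−4=6 failures.

19 passes and 6 failures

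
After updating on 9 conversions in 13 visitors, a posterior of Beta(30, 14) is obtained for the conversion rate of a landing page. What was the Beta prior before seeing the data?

Beta(21, 10)

Beta is conjugate to the binomial likelihood: posterior = Beta(α+s, β+f).
So α = 30 − 9 = 21 and β = 14 − 4 = 10.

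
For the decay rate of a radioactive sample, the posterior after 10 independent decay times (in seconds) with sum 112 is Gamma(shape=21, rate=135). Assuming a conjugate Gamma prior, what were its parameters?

For an exponential likelihood with a Gamma(α, β) prior on the rate, n observations with total T give posterior Gamma(α+n, β+T).
So α = 21 − 10 = 11 and β = 135 − 112 = 23.

Gamma(shape=11, rate=23)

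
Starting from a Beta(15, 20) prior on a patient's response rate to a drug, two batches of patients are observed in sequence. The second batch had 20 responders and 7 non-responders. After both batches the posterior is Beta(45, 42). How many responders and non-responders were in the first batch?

Sequential conjugate updates are equivalent to a single update on the pooled data, so total successes = posterior α − prior α and total failures = posterior β − prior β.
Total across both batches: 45−15=30 responders, 42−20=22 non-responders.
Subtract the second batch: 30−20=10 responders and 22−7=15 non-responders.

10 responders and 15 non-responders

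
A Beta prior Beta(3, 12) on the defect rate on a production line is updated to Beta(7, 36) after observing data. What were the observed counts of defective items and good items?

4 defective items and 24 good items

Under Beta–binomial conjugacy the posterior parameters are (α+s, β+f).
So s = 7 − 3 = 4 and f = 36 − 12 = 24.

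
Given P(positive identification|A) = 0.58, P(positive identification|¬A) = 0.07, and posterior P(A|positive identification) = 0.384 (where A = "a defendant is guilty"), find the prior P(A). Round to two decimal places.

P(A) = 0.07

In odds form, posterior odds = prior odds × likelihood ratio, so prior odds = posterior odds ÷ LR.
Posterior odds = 0.384/(1−0.384) = 0.6234. LR = 0.58/0.07 = 8.2857.
Prior odds = 0.6234/8.2857 = 0.0752, so P(A) = 0.0752/(1+0.0752) ≈ 0.07.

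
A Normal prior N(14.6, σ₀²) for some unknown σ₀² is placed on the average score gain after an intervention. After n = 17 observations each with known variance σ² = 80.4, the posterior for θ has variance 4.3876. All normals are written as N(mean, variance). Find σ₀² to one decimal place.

σ₀² = 60.7

For the Normal–Normal model with known σ², precisions add: τ_n = τ₀ + n/σ².
So 1/σ₀² = 1/4.3876 − 17/80.4 = 0.227915 − 0.211443 = 0.016472.
Hence σ₀² = 1/0.016472 ≈ 60.7.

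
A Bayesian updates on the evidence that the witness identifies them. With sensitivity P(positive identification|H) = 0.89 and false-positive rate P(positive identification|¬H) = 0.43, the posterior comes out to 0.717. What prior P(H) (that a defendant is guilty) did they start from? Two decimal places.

P(H) = 0.55

Bayes' rule in odds form gives O(H|E) = O(H)·[P(E|H)/P(E|¬H)], hence O(H) = O(H|E)/LR.
Posterior odds = 0.717/(1−0.717) = 2.5336. LR = 0.89/0.43 = 2.0698.
Prior odds = 2.5336/2.0698 = 1.2241, so P(H) = 1.2241/(1+1.2241) ≈ 0.55.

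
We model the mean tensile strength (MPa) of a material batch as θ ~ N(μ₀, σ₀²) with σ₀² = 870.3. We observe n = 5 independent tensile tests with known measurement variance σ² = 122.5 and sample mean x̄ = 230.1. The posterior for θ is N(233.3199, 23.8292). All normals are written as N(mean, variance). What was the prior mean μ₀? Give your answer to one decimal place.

μ₀ = 347.7

With known observation variance, the Normal–Normal posterior has precision τ_n = τ₀ + n/σ² and mean μ_n = (τ₀μ₀ + (n/σ²)x̄)/τ_n.
Here τ₀ = 1/870.3 = 0.001149 and τ_data = 5/122.5 = 0.040816, so τ_n = 0.041965.
Rearranging for μ₀: μ₀ = (μ_n·τ_n − τ_data·x̄)/τ₀ = (233.3199·0.041965 − 0.040816·230.1) / 0.001149 = 0.399508/0.001149 ≈ 347.7.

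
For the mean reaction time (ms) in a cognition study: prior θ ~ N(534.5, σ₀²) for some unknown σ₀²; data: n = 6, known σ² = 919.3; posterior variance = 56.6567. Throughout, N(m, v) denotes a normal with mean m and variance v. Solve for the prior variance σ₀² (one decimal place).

Posterior precision equals prior precision plus data precision: 1/σ_n² = 1/σ₀² + n/σ².
So 1/σ₀² = 1/56.6567 − 6/919.3 = 0.017650 − 0.006527 = 0.011123.
Hence σ₀² = 1/0.011123 ≈ 89.9.

σ₀² = 89.9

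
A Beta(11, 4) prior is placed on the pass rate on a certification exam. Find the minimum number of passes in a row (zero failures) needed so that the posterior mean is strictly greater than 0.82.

After k passes and 0 failures the posterior is Beta(11+k, 4), with mean (11+k)/(11+4+k).
Set (11+k)/(15+k) > 0.82 and solve: k > (0.82·15 − 11)/(1 − 0.82) = 7.222.
The smallest integer exceeding 7.222 is 8.

k = 8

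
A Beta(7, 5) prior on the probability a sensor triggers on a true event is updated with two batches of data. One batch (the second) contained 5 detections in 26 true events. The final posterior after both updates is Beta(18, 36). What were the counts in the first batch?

Sequential conjugate updates are equivalent to a single update on the pooled data, so total successes = posterior α − prior α and total failures = posterior β − prior β.
Total across both batches: 18−7=11 detections, 36−5=31 misses.
Subtract the second batch: 11−5=6 detections and 31−21=10 misses.

6 detections and 10 misses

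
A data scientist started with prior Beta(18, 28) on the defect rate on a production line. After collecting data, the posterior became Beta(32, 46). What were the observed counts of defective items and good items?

14 defective items and 18 good items

Under Beta–binomial conjugacy the posterior parameters are (a+s, b+f).
Match parameters: s=32−18=14, f=46−28=18.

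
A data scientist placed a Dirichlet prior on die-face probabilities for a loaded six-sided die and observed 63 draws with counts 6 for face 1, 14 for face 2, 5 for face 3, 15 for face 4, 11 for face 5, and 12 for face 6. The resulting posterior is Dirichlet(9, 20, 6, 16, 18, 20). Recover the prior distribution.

Dirichlet(3, 6, 1, 1, 7, 8)

For a Dirichlet(α) prior with multinomial counts c, the posterior is Dirichlet(α + c) componentwise.
Subtract each count from the matching posterior parameter: 9−6=3, 20−14=6, 6−5=1, 16−15=1, 18−11=7, 20−12=8.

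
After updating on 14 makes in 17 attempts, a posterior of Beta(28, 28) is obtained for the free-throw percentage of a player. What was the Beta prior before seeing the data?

Under Beta–binomial conjugacy the posterior parameters are (a+s, b+f).
Subtract the data counts: 28−14=14, 28−3=25.

Beta(14, 25)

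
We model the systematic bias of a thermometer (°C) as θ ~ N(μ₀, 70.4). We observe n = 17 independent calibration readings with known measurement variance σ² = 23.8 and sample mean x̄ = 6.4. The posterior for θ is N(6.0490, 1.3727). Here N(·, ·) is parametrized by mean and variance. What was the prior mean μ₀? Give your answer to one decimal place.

The posterior mean is a precision-weighted average: μ_n = (τ₀μ₀ + τ_data·x̄)/(τ₀+τ_data), with τ₀=1/σ₀² and τ_data=n/σ².
Here τ₀ = 1/70.4 = 0.014205 and τ_data = 17/23.8 = 0.714286, so τ_n = 0.728491.
Rearranging for μ₀: μ₀ = (μ_n·τ_n − τ_data·x̄)/τ₀ = (6.0490·0.728491 − 0.714286·6.4) / 0.014205 = -0.164788/0.014205 ≈ -11.6.

μ₀ = -11.6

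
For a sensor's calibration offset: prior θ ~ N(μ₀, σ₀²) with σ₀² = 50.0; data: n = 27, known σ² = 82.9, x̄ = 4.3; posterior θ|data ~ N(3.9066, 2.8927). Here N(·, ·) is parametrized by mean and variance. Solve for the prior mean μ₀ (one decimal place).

The posterior mean is a precision-weighted average: μ_n = (τ₀μ₀ + τ_data·x̄)/(τ₀+τ_data), with τ₀=1/σ₀² and τ_data=n/σ².
Here τ₀ = 1/50.0 = 0.020000 and τ_data = 27/82.9 = 0.325694, so τ_n = 0.345694.
Rearranging for μ₀: μ₀ = (μ_n·τ_n − τ_data·x̄)/τ₀ = (3.9066·0.345694 − 0.325694·4.3) / 0.020000 = -0.049996/0.020000 ≈ -2.5.

μ₀ = -2.5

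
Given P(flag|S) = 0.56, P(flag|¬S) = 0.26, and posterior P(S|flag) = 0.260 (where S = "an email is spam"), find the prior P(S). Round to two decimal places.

P(S) = 0.14

Bayes' rule in odds form gives O(S|E) = O(S)·[P(E|S)/P(E|¬S)], hence O(S) = O(S|E)/LR.
Posterior odds = 0.260/(1−0.260) = 0.3514. LR = 0.56/0.26 = 2.1538.
Prior odds = 0.3514/2.1538 = 0.1632, so P(S) = 0.1632/(1+0.1632) ≈ 0.14.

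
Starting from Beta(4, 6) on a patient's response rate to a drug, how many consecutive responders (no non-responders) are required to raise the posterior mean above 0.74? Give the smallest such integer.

k = 14

After k responders and 0 non-responders the posterior is Beta(4+k, 6), with mean (4+k)/(4+6+k).
Set (4+k)/(10+k) > 0.74 and solve: k > (0.74·10 − 4)/(1 − 0.74) = 13.077.
The smallest integer exceeding 13.077 is 14.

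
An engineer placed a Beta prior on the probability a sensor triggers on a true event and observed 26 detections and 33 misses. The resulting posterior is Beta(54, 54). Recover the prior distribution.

Beta(28, 21)

Under Beta–binomial conjugacy the posterior parameters are (α+s, β+f).
Subtract the data counts: 54−26=28, 54−33=21.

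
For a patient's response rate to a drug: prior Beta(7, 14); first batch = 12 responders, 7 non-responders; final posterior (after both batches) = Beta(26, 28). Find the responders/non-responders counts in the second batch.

Sequential conjugate updates are equivalent to a single update on the pooled data, so total successes = posterior α − prior α and total failures = posterior β − prior β.
Total across both batches: 26−7=19 responders, 28−14=14 non-responders.
Subtract the first batch: 19−12=7 responders and 14−7=7 non-responders.

7 responders and 7 non-responders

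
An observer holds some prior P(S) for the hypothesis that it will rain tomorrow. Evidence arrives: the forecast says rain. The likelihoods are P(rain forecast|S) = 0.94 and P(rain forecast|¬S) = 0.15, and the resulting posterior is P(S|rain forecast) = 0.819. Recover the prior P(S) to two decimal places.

P(S) = 0.42

Bayes' rule in odds form gives O(S|E) = O(S)·[P(E|S)/P(E|¬S)], hence O(S) = O(S|E)/LR.
Posterior odds = 0.819/(1−0.819) = 4.5249. LR = 0.94/0.15 = 6.2667.
Prior odds = 4.5249/6.2667 = 0.7221, so P(S) = 0.7221/(1+0.7221) ≈ 0.42.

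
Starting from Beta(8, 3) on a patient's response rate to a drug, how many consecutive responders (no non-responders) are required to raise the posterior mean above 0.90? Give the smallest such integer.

k = 20

After k responders and 0 non-responders the posterior is Beta(8+k, 3), with mean (8+k)/(8+3+k).
Set (8+k)/(11+k) > 0.90 and solve: k > (0.90·11 − 8)/(1 − 0.90) = 19.000.
The smallest integer exceeding 19.000 is 20.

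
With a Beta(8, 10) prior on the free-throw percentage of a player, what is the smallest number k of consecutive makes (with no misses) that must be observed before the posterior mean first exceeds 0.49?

After k makes and 0 misses the posterior is Beta(8+k, 10), with mean (8+k)/(8+10+k).
Set (8+k)/(18+k) > 0.49 and solve: k > (0.49·18 − 8)/(1 − 0.49) = 1.608.
The smallest integer exceeding 1.608 is 2.

k = 2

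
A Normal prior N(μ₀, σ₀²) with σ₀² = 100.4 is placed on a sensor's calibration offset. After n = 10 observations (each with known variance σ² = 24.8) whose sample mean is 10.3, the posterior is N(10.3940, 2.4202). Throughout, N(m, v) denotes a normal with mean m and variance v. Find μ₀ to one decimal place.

μ₀ = 14.2

With known observation variance, the Normal–Normal posterior has precision τ_n = τ₀ + n/σ² and mean μ_n = (τ₀μ₀ + (n/σ²)x̄)/τ_n.
Here τ₀ = 1/100.4 = 0.009960 and τ_data = 10/24.8 = 0.403226, so τ_n = 0.413186.
Rearranging for μ₀: μ₀ = (μ_n·τ_n − τ_data·x̄)/τ₀ = (10.3940·0.413186 − 0.403226·10.3) / 0.009960 = 0.141427/0.009960 ≈ 14.2.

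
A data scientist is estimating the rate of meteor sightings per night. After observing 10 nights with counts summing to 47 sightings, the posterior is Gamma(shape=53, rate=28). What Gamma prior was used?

Gamma–Poisson conjugacy: posterior shape = α + Σxᵢ, posterior rate = β + n.
So α = 53 − 47 = 6 and β = 28 − 10 = 18.

Gamma(shape=6, rate=18)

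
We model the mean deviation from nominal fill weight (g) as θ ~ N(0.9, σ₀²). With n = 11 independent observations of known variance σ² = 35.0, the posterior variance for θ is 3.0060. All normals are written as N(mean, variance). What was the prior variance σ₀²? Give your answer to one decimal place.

σ₀² = 54.4

For the Normal–Normal model with known σ², precisions add: τ_n = τ₀ + n/σ².
So 1/σ₀² = 1/3.0060 − 11/35.0 = 0.332668 − 0.314286 = 0.018382.
Hence σ₀² = 1/0.018382 ≈ 54.4.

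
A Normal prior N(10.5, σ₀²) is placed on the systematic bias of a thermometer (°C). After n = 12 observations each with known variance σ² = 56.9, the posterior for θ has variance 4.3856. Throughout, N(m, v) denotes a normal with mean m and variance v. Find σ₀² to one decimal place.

Posterior precision equals prior precision plus data precision: 1/σ_n² = 1/σ₀² + n/σ².
So 1/σ₀² = 1/4.3856 − 12/56.9 = 0.228019 − 0.210896 = 0.017123.
Hence σ₀² = 1/0.017123 ≈ 58.4.

σ₀² = 58.4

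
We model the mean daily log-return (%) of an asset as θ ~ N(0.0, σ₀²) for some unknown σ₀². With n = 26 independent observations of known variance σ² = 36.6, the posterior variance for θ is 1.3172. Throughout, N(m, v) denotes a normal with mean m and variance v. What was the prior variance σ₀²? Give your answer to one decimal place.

Posterior precision equals prior precision plus data precision: 1/σ_n² = 1/σ₀² + n/σ².
So 1/σ₀² = 1/1.3172 − 26/36.6 = 0.759186 − 0.710383 = 0.048803.
Hence σ₀² = 1/0.048803 ≈ 20.5.

σ₀² = 20.5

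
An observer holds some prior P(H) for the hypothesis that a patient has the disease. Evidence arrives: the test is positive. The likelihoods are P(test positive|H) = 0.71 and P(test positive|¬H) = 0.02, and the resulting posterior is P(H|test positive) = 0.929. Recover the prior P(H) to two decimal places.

P(H) = 0.27

In odds form, posterior odds = prior odds × likelihood ratio, so prior odds = posterior odds ÷ LR.
Posterior odds = 0.929/(1−0.929) = 13.0845. LR = 0.71/0.02 = 35.5000.
Prior odds = 13.0845/35.5000 = 0.3686, so P(H) = 0.3686/(1+0.3686) ≈ 0.27.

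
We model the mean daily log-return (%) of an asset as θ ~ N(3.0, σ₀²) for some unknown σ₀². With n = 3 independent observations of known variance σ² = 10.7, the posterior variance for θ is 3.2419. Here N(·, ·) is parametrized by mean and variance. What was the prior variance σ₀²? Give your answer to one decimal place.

For the Normal–Normal model with known σ², precisions add: τ_n = τ₀ + n/σ².
So 1/σ₀² = 1/3.2419 − 3/10.7 = 0.308461 − 0.280374 = 0.028087.
Hence σ₀² = 1/0.028087 ≈ 35.6.

σ₀² = 35.6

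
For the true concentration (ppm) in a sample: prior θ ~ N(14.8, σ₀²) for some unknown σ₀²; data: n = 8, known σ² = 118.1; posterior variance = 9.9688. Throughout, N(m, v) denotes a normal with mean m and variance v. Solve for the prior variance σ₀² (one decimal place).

Posterior precision equals prior precision plus data precision: 1/σ_n² = 1/σ₀² + n/σ².
So 1/σ₀² = 1/9.9688 − 8/118.1 = 0.100313 − 0.067739 = 0.032574.
Hence σ₀² = 1/0.032574 ≈ 30.7.

σ₀² = 30.7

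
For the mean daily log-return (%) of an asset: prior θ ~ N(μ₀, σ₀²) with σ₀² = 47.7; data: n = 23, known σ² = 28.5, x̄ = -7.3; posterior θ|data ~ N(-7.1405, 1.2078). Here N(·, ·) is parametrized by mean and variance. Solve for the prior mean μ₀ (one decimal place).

μ₀ = -1.0

The posterior mean is a precision-weighted average: μ_n = (τ₀μ₀ + τ_data·x̄)/(τ₀+τ_data), with τ₀=1/σ₀² and τ_data=n/σ².
Here τ₀ = 1/47.7 = 0.020964 and τ_data = 23/28.5 = 0.807018, so τ_n = 0.827982.
Rearranging for μ₀: μ₀ = (μ_n·τ_n − τ_data·x̄)/τ₀ = (-7.1405·0.827982 − 0.807018·-7.3) / 0.020964 = -0.020974/0.020964 ≈ -1.0.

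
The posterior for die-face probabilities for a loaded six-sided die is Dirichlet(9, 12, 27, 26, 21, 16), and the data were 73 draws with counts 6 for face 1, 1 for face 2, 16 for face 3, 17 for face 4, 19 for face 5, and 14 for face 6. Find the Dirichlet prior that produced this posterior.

Dirichlet(3, 11, 11, 9, 2, 2)

For a Dirichlet(α) prior with multinomial counts c, the posterior is Dirichlet(α + c) componentwise.
Subtract each count from the matching posterior parameter: 9−6=3, 12−1=11, 27−16=11, 26−17=9, 21−19=2, 16−14=2.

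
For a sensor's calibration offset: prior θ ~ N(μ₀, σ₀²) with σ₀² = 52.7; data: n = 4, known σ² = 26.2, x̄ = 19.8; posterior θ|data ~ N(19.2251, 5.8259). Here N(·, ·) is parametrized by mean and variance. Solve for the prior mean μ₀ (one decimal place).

μ₀ = 14.6

The posterior mean is a precision-weighted average: μ_n = (τ₀μ₀ + τ_data·x̄)/(τ₀+τ_data), with τ₀=1/σ₀² and τ_data=n/σ².
Here τ₀ = 1/52.7 = 0.018975 and τ_data = 4/26.2 = 0.152672, so τ_n = 0.171647.
Rearranging for μ₀: μ₀ = (μ_n·τ_n − τ_data·x̄)/τ₀ = (19.2251·0.171647 − 0.152672·19.8) / 0.018975 = 0.277025/0.018975 ≈ 14.6.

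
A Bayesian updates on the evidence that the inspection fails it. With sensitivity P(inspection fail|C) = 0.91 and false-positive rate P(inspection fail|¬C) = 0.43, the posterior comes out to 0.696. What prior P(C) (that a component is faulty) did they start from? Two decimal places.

In odds form, posterior odds = prior odds × likelihood ratio, so prior odds = posterior odds ÷ LR.
Posterior odds = 0.696/(1−0.696) = 2.2895. LR = 0.91/0.43 = 2.1163.
Prior odds = 2.2895/2.1163 = 1.0818, so P(C) = 1.0818/(1+1.0818) ≈ 0.52.

P(C) = 0.52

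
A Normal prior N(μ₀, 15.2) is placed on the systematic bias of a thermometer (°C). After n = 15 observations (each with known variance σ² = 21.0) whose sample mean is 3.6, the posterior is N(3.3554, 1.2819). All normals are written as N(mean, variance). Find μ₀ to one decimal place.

The posterior mean is a precision-weighted average: μ_n = (τ₀μ₀ + τ_data·x̄)/(τ₀+τ_data), with τ₀=1/σ₀² and τ_data=n/σ².
Here τ₀ = 1/15.2 = 0.065789 and τ_data = 15/21.0 = 0.714286, so τ_n = 0.780075.
Rearranging for μ₀: μ₀ = (μ_n·τ_n − τ_data·x̄)/τ₀ = (3.3554·0.780075 − 0.714286·3.6) / 0.065789 = 0.046034/0.065789 ≈ 0.7.

μ₀ = 0.7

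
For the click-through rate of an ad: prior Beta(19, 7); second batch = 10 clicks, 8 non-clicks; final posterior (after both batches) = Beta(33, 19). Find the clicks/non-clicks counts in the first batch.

Sequential conjugate updates are equivalent to a single update on the pooled data, so total successes = posterior α − prior α and total failures = posterior β − prior β.
Total across both batches: 33−19=14 clicks, 19−7=12 non-clicks.
Subtract the second batch: 14−10=4 clicks and 12−8=4 non-clicks.

4 clicks and 4 non-clicks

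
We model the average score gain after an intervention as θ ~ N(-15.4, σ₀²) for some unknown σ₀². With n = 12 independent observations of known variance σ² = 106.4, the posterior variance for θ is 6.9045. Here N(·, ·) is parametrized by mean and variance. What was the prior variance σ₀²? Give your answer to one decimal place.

σ₀² = 31.2

For the Normal–Normal model with known σ², precisions add: τ_n = τ₀ + n/σ².
So 1/σ₀² = 1/6.9045 − 12/106.4 = 0.144833 − 0.112782 = 0.032051.
Hence σ₀² = 1/0.032051 ≈ 31.2.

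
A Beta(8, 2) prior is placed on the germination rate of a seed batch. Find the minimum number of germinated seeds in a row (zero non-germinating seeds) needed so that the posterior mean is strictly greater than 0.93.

After k germinated seeds and 0 non-germinating seeds the posterior is Beta(8+k, 2), with mean (8+k)/(8+2+k).
Set (8+k)/(10+k) > 0.93 and solve: k > (0.93·10 − 8)/(1 − 0.93) = 18.571.
The smallest integer exceeding 18.571 is 19.

k = 19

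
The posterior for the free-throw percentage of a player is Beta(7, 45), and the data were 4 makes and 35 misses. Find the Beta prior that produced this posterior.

Beta(3, 10)

Beta is conjugate to the binomial likelihood: posterior = Beta(a+s, b+f).
Subtract the data counts: 7−4=3, 45−35=10.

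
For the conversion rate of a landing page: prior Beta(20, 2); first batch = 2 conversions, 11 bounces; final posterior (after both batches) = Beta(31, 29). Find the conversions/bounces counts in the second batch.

9 conversions and 16 bounces

Because Beta–binomial updating is additive in the counts, the combined data contributed (α_post−α_prior, β_post−β_prior) successes and failures.
Total across both batches: 31−20=11 conversions, 29−2=27 bounces.
Subtract the first batch: 11−2=9 conversions and 27−11=16 bounces.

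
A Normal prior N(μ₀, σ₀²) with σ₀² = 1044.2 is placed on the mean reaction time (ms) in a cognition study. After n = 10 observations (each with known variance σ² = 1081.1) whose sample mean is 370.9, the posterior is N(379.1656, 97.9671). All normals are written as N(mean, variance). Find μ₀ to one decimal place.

μ₀ = 459.0

The posterior mean is a precision-weighted average: μ_n = (τ₀μ₀ + τ_data·x̄)/(τ₀+τ_data), with τ₀=1/σ₀² and τ_data=n/σ².
Here τ₀ = 1/1044.2 = 0.000958 and τ_data = 10/1081.1 = 0.009250, so τ_n = 0.010208.
Rearranging for μ₀: μ₀ = (μ_n·τ_n − τ_data·x̄)/τ₀ = (379.1656·0.010208 − 0.009250·370.9) / 0.000958 = 0.439697/0.000958 ≈ 459.0.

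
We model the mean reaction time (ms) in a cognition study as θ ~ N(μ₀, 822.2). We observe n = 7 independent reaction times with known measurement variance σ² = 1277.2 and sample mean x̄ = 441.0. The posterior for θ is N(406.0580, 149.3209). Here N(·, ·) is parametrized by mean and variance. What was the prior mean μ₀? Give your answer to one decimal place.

With known observation variance, the Normal–Normal posterior has precision τ_n = τ₀ + n/σ² and mean μ_n = (τ₀μ₀ + (n/σ²)x̄)/τ_n.
Here τ₀ = 1/822.2 = 0.001216 and τ_data = 7/1277.2 = 0.005481, so τ_n = 0.006697.
Rearranging for μ₀: μ₀ = (μ_n·τ_n − τ_data·x̄)/τ₀ = (406.0580·0.006697 − 0.005481·441.0) / 0.001216 = 0.302249/0.001216 ≈ 248.6.

μ₀ = 248.6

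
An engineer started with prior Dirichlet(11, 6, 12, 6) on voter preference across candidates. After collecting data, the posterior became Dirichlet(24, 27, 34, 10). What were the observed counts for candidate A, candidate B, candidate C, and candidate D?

counts (13, 21, 22, 4)

For a Dirichlet(α) prior with multinomial counts c, the posterior is Dirichlet(α + c) componentwise.
Counts are posterior − prior componentwise: 24−11=13, 27−6=21, 34−12=22, 10−6=4.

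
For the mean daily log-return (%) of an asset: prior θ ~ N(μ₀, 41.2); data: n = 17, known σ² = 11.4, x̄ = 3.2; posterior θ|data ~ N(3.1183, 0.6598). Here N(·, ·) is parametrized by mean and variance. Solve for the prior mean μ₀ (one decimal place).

μ₀ = -1.9

The posterior mean is a precision-weighted average: μ_n = (τ₀μ₀ + τ_data·x̄)/(τ₀+τ_data), with τ₀=1/σ₀² and τ_data=n/σ².
Here τ₀ = 1/41.2 = 0.024272 and τ_data = 17/11.4 = 1.491228, so τ_n = 1.515500.
Rearranging for μ₀: μ₀ = (μ_n·τ_n − τ_data·x̄)/τ₀ = (3.1183·1.515500 − 1.491228·3.2) / 0.024272 = -0.046146/0.024272 ≈ -1.9.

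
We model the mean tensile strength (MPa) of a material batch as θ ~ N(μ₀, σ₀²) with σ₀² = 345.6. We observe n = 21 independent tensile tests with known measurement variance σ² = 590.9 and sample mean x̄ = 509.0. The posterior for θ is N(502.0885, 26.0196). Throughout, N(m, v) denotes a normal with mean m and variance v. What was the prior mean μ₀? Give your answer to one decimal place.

μ₀ = 417.2

The posterior mean is a precision-weighted average: μ_n = (τ₀μ₀ + τ_data·x̄)/(τ₀+τ_data), with τ₀=1/σ₀² and τ_data=n/σ².
Here τ₀ = 1/345.6 = 0.002894 and τ_data = 21/590.9 = 0.035539, so τ_n = 0.038433.
Rearranging for μ₀: μ₀ = (μ_n·τ_n − τ_data·x̄)/τ₀ = (502.0885·0.038433 − 0.035539·509.0) / 0.002894 = 1.207416/0.002894 ≈ 417.2.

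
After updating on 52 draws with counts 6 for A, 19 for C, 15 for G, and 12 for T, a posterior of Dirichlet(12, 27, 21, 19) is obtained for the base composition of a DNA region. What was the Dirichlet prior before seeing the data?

For a Dirichlet(α) prior with multinomial counts c, the posterior is Dirichlet(α + c) componentwise.
Subtract each count from the matching posterior parameter: 12−6=6, 27−19=8, 21−15=6, 19−12=7.

Dirichlet(6, 8, 6, 7)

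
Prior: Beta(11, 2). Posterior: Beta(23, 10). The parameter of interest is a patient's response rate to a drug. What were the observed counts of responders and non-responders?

12 responders and 8 non-responders

Beta is conjugate to the binomial likelihood: posterior = Beta(α+s, β+f).
So s = 23 − 11 = 12 and f = 10 − 2 = 8.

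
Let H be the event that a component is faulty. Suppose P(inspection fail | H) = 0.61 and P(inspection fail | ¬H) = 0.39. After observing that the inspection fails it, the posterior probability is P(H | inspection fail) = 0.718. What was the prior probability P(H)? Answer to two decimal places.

P(H) = 0.62

In odds form, posterior odds = prior odds × likelihood ratio, so prior odds = posterior odds ÷ LR.
Posterior odds = 0.718/(1−0.718) = 2.5461. LR = 0.61/0.39 = 1.5641.
Prior odds = 2.5461/1.5641 = 1.6278, so P(H) = 1.6278/(1+1.6278) ≈ 0.62.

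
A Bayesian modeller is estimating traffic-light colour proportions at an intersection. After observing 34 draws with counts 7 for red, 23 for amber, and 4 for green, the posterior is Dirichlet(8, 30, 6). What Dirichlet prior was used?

Dirichlet(1, 7, 2)

For a Dirichlet(α) prior with multinomial counts c, the posterior is Dirichlet(α + c) componentwise.
Subtract each count from the matching posterior parameter: 8−7=1, 30−23=7, 6−4=2.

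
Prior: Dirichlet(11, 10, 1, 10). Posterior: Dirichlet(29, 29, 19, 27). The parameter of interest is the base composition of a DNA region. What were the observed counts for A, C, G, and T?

counts (18, 19, 18, 17)

For a Dirichlet(α) prior with multinomial counts c, the posterior is Dirichlet(α + c) componentwise.
Counts are posterior − prior componentwise: 29−11=18, 29−10=19, 19−1=18, 27−10=17.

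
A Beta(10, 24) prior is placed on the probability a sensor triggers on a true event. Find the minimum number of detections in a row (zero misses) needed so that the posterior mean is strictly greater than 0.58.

k = 24

After k detections and 0 misses the posterior is Beta(10+k, 24), with mean (10+k)/(10+24+k).
Set (10+k)/(34+k) > 0.58 and solve: k > (0.58·34 − 10)/(1 − 0.58) = 23.143.
The smallest integer exceeding 23.143 is 24.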